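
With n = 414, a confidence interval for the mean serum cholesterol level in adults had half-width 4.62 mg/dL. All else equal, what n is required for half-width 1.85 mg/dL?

Margin of error scales as 1/√n, so n₂ = n₁·(E₁/E₂)².
n₂ = 414 × (4.62/1.85)² = 414 × 6.236 = 2581.70
Round up: n₂ = 2582.

n = 2582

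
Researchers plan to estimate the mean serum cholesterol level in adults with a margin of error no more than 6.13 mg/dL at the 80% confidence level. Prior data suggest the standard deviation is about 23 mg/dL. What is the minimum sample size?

For a mean, the margin of error is E = z·σ/√n, so n = (zσ/E)².
At 80% confidence, z = 1.282.
n = (1.282 × 23 / 6.13)² = 23.14
Round up: n = 24.

24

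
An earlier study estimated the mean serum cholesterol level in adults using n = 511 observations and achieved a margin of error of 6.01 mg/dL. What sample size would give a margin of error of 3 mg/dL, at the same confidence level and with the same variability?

2051

Margin of error scales as 1/√n, so n₂ = n₁·(E₁/E₂)².
n₂ = 511 × (6.01/3)² = 511 × 4.013 = 2050.64
Round up: n₂ = 2051.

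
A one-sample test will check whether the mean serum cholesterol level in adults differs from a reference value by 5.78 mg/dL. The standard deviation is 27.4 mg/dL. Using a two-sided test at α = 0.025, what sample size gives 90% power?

279

For a one-sample z-test, n = ((z_{α/2} + z_β)·σ/δ)².
z_{α/2} = 2.241 (two-sided α = 0.025); z_β = 1.282 (power 90% → β = 0.1).
n = (3.523 × 27.4 / 5.78)² = 278.91
Round up: n = 279.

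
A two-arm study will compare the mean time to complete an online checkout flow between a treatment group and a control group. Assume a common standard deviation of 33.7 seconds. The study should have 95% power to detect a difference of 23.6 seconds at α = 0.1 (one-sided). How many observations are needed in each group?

For two equal groups, n per group = 2·((z_α + z_β)·σ/δ)².
z_α = 1.282; z_β = 1.645 (power 95%).
n = 2 × (2.927 × 33.7 / 23.6)² = 2 × 17.47 = 34.94
Round up: n = 35 per group.

35 per group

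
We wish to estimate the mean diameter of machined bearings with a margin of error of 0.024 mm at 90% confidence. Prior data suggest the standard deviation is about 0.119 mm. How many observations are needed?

For a mean, the margin of error is E = z·σ/√n, so n = (zσ/E)².
At 90% confidence, z = 1.645.
n = (1.645 × 0.119 / 0.024)² = 66.53
Round up: n = 67.

n = 67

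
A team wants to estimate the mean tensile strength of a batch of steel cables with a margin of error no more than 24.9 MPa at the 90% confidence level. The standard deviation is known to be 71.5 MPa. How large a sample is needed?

23

For a mean, the margin of error is E = z·σ/√n, so n = (zσ/E)².
At 90% confidence, z = 1.645.
n = (1.645 × 71.5 / 24.9)² = 22.31
Round up: n = 23.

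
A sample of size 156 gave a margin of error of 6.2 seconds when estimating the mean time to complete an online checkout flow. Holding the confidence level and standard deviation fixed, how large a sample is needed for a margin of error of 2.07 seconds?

1400

Margin of error scales as 1/√n, so n₂ = n₁·(E₁/E₂)².
n₂ = 156 × (6.2/2.07)² = 156 × 8.971 = 1399.48
Round up: n₂ = 1400.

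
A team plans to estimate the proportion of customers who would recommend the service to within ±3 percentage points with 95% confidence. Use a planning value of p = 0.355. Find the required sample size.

978

For a proportion with margin E = 0.03 at 95% confidence, z = 1.960.
n = p̂(1−p̂)(z/E)² = 0.355 × 0.645 × (1.960/0.03)² = 977.37
Round up: n = 978.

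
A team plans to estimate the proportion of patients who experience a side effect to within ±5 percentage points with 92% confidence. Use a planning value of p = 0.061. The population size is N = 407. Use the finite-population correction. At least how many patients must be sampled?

n = 61

For a proportion with margin E = 0.05 at 92% confidence, z = 1.751.
n = p̂(1−p̂)(z/E)² = 0.061 × 0.939 × (1.751/0.05)² = 70.25 — call this n₀.
Finite-population correction with N = 407: n = n₀ / (1 + (n₀−1)/N) = 70.25 / 1.17 = 60.04
Round up: n = 61.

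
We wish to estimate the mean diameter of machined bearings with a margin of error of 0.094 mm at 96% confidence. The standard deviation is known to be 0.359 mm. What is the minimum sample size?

For a mean, the margin of error is E = z·σ/√n, so n = (zσ/E)².
At 96% confidence, z = 2.054.
n = (2.054 × 0.359 / 0.094)² = 61.54
Round up: n = 62.

62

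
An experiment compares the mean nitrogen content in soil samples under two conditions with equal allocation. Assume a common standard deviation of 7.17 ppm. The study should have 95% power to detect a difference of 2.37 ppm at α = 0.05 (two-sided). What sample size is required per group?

238 per group

For two equal groups, n per group = 2·((z_{α/2} + z_β)·σ/δ)².
z_{α/2} = 1.960; z_β = 1.645 (power 95%).
n = 2 × (3.605 × 7.17 / 2.37)² = 2 × 118.95 = 237.90
Round up: n = 238 per group.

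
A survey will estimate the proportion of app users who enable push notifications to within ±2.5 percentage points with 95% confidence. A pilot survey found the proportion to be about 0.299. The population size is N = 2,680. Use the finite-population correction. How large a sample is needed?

For a proportion with margin E = 0.025 at 95% confidence, z = 1.960.
n = p̂(1−p̂)(z/E)² = 0.299 × 0.701 × (1.960/0.025)² = 1288.31 — call this n₀.
Finite-population correction with N = 2,680: n = n₀ / (1 + (n₀−1)/N) = 1288.31 / 1.48 = 870.48
Round up: n = 871.

871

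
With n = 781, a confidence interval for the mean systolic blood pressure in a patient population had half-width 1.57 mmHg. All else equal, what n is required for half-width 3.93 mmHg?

n = 125

Margin of error scales as 1/√n, so n₂ = n₁·(E₁/E₂)².
n₂ = 781 × (1.57/3.93)² = 781 × 0.1596 = 124.65
Round up: n₂ = 125.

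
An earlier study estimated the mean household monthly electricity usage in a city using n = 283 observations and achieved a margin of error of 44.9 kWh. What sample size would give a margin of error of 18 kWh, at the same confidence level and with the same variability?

Margin of error scales as 1/√n, so n₂ = n₁·(E₁/E₂)².
n₂ = 283 × (44.9/18)² = 283 × 6.222 = 1760.83
Round up: n₂ = 1761.

1761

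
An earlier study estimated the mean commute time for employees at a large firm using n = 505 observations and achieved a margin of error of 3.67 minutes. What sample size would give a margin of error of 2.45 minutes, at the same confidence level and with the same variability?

Margin of error scales as 1/√n, so n₂ = n₁·(E₁/E₂)².
n₂ = 505 × (3.67/2.45)² = 505 × 2.244 = 1133.22
Round up: n₂ = 1134.

1134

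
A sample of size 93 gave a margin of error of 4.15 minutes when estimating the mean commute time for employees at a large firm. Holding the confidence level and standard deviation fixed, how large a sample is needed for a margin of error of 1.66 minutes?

582

Margin of error scales as 1/√n, so n₂ = n₁·(E₁/E₂)².
n₂ = 93 × (4.15/1.66)² = 93 × 6.25 = 581.25
Round up: n₂ = 582.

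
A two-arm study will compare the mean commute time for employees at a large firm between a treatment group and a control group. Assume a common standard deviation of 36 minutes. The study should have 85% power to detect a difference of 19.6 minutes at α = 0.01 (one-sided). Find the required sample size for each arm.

77 per group

For two equal groups, n per group = 2·((z_α + z_β)·σ/δ)².
z_α = 2.326; z_β = 1.036 (power 85%).
n = 2 × (3.362 × 36 / 19.6)² = 2 × 38.13 = 76.26
Round up: n = 77 per group.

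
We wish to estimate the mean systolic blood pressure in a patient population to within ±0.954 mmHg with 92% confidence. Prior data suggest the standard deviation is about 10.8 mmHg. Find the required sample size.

For a mean, the margin of error is E = z·σ/√n, so n = (zσ/E)².
At 92% confidence, z = 1.751.
n = (1.751 × 10.8 / 0.954)² = 392.94
Round up: n = 393.

393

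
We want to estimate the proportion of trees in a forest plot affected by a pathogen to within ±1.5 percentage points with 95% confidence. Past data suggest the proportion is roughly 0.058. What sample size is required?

For a proportion with margin E = 0.015 at 95% confidence, z = 1.960.
n = p̂(1−p̂)(z/E)² = 0.058 × 0.942 × (1.960/0.015)² = 932.84
Round up: n = 933.

933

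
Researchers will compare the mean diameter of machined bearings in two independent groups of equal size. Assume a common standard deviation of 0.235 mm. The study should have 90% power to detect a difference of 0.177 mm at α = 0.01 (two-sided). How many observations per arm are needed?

53 per group

For two equal groups, n per group = 2·((z_{α/2} + z_β)·σ/δ)².
z_{α/2} = 2.576; z_β = 1.282 (power 90%).
n = 2 × (3.858 × 0.235 / 0.177)² = 2 × 26.24 = 52.48
Round up: n = 53 per group.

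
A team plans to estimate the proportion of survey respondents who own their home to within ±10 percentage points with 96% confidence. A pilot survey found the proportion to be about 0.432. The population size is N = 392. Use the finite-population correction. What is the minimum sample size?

83

For a proportion with margin E = 0.1 at 96% confidence, z = 2.054.
n = p̂(1−p̂)(z/E)² = 0.432 × 0.568 × (2.054/0.1)² = 103.52 — call this n₀.
Finite-population correction with N = 392: n = n₀ / (1 + (n₀−1)/N) = 103.52 / 1.262 = 82.03
Round up: n = 83.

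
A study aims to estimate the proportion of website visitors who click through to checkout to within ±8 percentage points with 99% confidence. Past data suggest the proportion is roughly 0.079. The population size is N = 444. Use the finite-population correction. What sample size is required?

65

For a proportion with margin E = 0.08 at 99% confidence, z = 2.576.
n = p̂(1−p̂)(z/E)² = 0.079 × 0.921 × (2.576/0.08)² = 75.44 — call this n₀.
Finite-population correction with N = 444: n = n₀ / (1 + (n₀−1)/N) = 75.44 / 1.168 = 64.59
Round up: n = 65.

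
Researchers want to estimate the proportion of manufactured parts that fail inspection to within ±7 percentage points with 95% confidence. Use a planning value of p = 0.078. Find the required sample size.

n = 57

For a proportion with margin E = 0.07 at 95% confidence, z = 1.960.
n = p̂(1−p̂)(z/E)² = 0.078 × 0.922 × (1.960/0.07)² = 56.38
Round up: n = 57.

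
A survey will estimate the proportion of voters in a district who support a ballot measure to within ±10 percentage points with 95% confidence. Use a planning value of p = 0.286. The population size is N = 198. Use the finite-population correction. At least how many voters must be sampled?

n = 57

For a proportion with margin E = 0.1 at 95% confidence, z = 1.960.
n = p̂(1−p̂)(z/E)² = 0.286 × 0.714 × (1.960/0.1)² = 78.45 — call this n₀.
Finite-population correction with N = 198: n = n₀ / (1 + (n₀−1)/N) = 78.45 / 1.391 = 56.40
Round up: n = 57.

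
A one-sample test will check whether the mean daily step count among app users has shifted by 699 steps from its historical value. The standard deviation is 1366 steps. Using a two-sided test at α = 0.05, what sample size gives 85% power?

n = 35

For a one-sample z-test, n = ((z_{α/2} + z_β)·σ/δ)².
z_{α/2} = 1.960 (two-sided α = 0.05); z_β = 1.036 (power 85% → β = 0.15).
n = (2.996 × 1366 / 699)² = 34.28
Round up: n = 35.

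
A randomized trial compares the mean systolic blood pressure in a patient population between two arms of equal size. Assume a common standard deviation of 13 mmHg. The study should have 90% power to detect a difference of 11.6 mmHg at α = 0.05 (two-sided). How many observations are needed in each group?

For two equal groups, n per group = 2·((z_{α/2} + z_β)·σ/δ)².
z_{α/2} = 1.960; z_β = 1.282 (power 90%).
n = 2 × (3.242 × 13 / 11.6)² = 2 × 13.20 = 26.40
Round up: n = 27 per group.

27 per group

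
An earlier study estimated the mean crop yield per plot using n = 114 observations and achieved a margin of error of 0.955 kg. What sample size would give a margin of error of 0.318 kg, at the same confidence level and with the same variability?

n = 1029

Margin of error scales as 1/√n, so n₂ = n₁·(E₁/E₂)².
n₂ = 114 × (0.955/0.318)² = 114 × 9.019 = 1028.17
Round up: n₂ = 1029.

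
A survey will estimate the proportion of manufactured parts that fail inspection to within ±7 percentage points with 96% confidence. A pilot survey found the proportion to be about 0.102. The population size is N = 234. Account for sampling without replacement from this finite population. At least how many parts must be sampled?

60

For a proportion with margin E = 0.07 at 96% confidence, z = 2.054.
n = p̂(1−p̂)(z/E)² = 0.102 × 0.898 × (2.054/0.07)² = 78.86 — call this n₀.
Finite-population correction with N = 234: n = n₀ / (1 + (n₀−1)/N) = 78.86 / 1.333 = 59.16
Round up: n = 60.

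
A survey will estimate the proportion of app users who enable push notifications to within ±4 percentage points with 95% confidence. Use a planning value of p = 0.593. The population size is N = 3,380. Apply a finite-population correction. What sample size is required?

For a proportion with margin E = 0.04 at 95% confidence, z = 1.960.
n = p̂(1−p̂)(z/E)² = 0.593 × 0.407 × (1.960/0.04)² = 579.48 — call this n₀.
Finite-population correction with N = 3,380: n = n₀ / (1 + (n₀−1)/N) = 579.48 / 1.171 = 494.86
Round up: n = 495.

495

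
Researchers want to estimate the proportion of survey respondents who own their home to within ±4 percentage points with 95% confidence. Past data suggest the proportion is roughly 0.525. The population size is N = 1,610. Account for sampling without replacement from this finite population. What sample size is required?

437

For a proportion with margin E = 0.04 at 95% confidence, z = 1.960.
n = p̂(1−p̂)(z/E)² = 0.525 × 0.475 × (1.960/0.04)² = 598.75 — call this n₀.
Finite-population correction with N = 1,610: n = n₀ / (1 + (n₀−1)/N) = 598.75 / 1.371 = 436.73
Round up: n = 437.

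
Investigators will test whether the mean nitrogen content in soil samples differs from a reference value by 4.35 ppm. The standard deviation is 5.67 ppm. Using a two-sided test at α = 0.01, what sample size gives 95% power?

For a one-sample z-test, n = ((z_{α/2} + z_β)·σ/δ)².
z_{α/2} = 2.576 (two-sided α = 0.01); z_β = 1.645 (power 95% → β = 0.05).
n = (4.221 × 5.67 / 4.35)² = 30.27
Round up: n = 31.

31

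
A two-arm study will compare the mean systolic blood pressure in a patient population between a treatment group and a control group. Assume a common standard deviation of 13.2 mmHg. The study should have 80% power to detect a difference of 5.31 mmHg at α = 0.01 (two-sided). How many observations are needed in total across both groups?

290 total

For two equal groups, n per group = 2·((z_{α/2} + z_β)·σ/δ)².
z_{α/2} = 2.576; z_β = 0.842 (power 80%).
n = 2 × (3.418 × 13.2 / 5.31)² = 2 × 72.19 = 144.38
Round up: n = 145 per group.
Total across both groups: 2 × 145 = 290.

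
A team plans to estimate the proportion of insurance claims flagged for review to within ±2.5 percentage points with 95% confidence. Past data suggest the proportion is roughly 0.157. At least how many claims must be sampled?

For a proportion with margin E = 0.025 at 95% confidence, z = 1.960.
n = p̂(1−p̂)(z/E)² = 0.157 × 0.843 × (1.960/0.025)² = 813.50
Round up: n = 814.

814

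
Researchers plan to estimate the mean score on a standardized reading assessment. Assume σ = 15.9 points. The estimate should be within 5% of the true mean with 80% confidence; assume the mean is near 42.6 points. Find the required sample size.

92

For a mean, the margin of error is E = z·σ/√n, so n = (zσ/E)².
At 80% confidence, z = 1.282.
E = 5% of 42.6 = 2.13 points.
n = (1.282 × 15.9 / 2.13)² = 91.58
Round up: n = 92.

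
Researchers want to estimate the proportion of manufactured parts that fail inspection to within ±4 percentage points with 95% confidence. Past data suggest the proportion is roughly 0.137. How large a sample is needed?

For a proportion with margin E = 0.04 at 95% confidence, z = 1.960.
n = p̂(1−p̂)(z/E)² = 0.137 × 0.863 × (1.960/0.04)² = 283.87
Round up: n = 284.

284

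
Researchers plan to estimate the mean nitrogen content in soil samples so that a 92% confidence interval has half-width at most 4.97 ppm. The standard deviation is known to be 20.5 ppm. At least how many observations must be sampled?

53

For a mean, the margin of error is E = z·σ/√n, so n = (zσ/E)².
At 92% confidence, z = 1.751.
n = (1.751 × 20.5 / 4.97)² = 52.16
Round up: n = 53.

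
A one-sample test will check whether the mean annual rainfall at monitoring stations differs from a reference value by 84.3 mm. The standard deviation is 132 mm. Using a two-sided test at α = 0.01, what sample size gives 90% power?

For a one-sample z-test, n = ((z_{α/2} + z_β)·σ/δ)².
z_{α/2} = 2.576 (two-sided α = 0.01); z_β = 1.282 (power 90% → β = 0.1).
n = (3.858 × 132 / 84.3)² = 36.49
Round up: n = 37.

n = 37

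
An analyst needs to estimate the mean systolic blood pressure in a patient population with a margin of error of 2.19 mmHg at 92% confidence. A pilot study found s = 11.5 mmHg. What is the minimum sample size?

n = 85

For a mean, the margin of error is E = z·σ/√n, so n = (zσ/E)².
At 92% confidence, z = 1.751.
n = (1.751 × 11.5 / 2.19)² = 84.54
Round up: n = 85.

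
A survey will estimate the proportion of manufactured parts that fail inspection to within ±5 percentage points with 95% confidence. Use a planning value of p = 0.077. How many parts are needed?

For a proportion with margin E = 0.05 at 95% confidence, z = 1.960.
n = p̂(1−p̂)(z/E)² = 0.077 × 0.923 × (1.960/0.05)² = 109.21
Round up: n = 110.

n = 110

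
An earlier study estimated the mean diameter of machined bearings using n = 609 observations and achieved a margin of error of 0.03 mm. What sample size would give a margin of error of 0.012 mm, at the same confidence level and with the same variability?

Margin of error scales as 1/√n, so n₂ = n₁·(E₁/E₂)².
n₂ = 609 × (0.03/0.012)² = 609 × 6.25 = 3806.25
Round up: n₂ = 3807.

3807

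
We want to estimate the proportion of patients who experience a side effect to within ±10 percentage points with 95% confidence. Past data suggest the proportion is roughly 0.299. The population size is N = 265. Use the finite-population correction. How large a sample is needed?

For a proportion with margin E = 0.1 at 95% confidence, z = 1.960.
n = p̂(1−p̂)(z/E)² = 0.299 × 0.701 × (1.960/0.1)² = 80.52 — call this n₀.
Finite-population correction with N = 265: n = n₀ / (1 + (n₀−1)/N) = 80.52 / 1.3 = 61.94
Round up: n = 62.

62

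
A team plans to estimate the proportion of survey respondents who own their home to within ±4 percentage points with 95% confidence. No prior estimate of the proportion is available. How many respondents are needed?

For a proportion with margin E = 0.04 at 95% confidence, z = 1.960.
With no prior estimate, use p = 0.5, which maximizes p(1−p) at 0.25.
n = 0.25 × (z/E)² = 0.25 × (1.960/0.04)² = 600.25
Round up: n = 601.

601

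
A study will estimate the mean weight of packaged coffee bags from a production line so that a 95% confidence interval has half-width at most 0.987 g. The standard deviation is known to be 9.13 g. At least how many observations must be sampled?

For a mean, the margin of error is E = z·σ/√n, so n = (zσ/E)².
At 95% confidence, z = 1.960.
n = (1.960 × 9.13 / 0.987)² = 328.71
Round up: n = 329.

329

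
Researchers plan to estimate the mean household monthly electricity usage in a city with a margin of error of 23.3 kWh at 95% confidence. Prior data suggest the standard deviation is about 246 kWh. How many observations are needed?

For a mean, the margin of error is E = z·σ/√n, so n = (zσ/E)².
At 95% confidence, z = 1.960.
n = (1.960 × 246 / 23.3)² = 428.22
Round up: n = 429.

429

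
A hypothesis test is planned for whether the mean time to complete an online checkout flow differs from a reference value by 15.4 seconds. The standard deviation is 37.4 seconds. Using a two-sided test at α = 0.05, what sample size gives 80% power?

47

For a one-sample z-test, n = ((z_{α/2} + z_β)·σ/δ)².
z_{α/2} = 1.960 (two-sided α = 0.05); z_β = 0.842 (power 80% → β = 0.2).
n = (2.802 × 37.4 / 15.4)² = 46.31
Round up: n = 47.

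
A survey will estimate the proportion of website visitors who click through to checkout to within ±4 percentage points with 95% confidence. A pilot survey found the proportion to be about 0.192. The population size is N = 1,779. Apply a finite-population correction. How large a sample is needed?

n = 309

For a proportion with margin E = 0.04 at 95% confidence, z = 1.960.
n = p̂(1−p̂)(z/E)² = 0.192 × 0.808 × (1.960/0.04)² = 372.48 — call this n₀.
Finite-population correction with N = 1,779: n = n₀ / (1 + (n₀−1)/N) = 372.48 / 1.209 = 308.09
Round up: n = 309.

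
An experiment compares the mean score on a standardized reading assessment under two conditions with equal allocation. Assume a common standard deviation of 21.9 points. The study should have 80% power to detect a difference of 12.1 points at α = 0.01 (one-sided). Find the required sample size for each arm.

66 per group

For two equal groups, n per group = 2·((z_α + z_β)·σ/δ)².
z_α = 2.326; z_β = 0.842 (power 80%).
n = 2 × (3.168 × 21.9 / 12.1)² = 2 × 32.88 = 65.76
Round up: n = 66 per group.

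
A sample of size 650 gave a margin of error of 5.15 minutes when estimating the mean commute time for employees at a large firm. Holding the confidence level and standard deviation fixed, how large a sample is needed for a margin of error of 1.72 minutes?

Margin of error scales as 1/√n, so n₂ = n₁·(E₁/E₂)².
n₂ = 650 × (5.15/1.72)² = 650 × 8.965 = 5827.25
Round up: n₂ = 5828.

n = 5828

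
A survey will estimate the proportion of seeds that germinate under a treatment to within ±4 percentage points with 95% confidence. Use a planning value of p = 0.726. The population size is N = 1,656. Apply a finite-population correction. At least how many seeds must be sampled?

For a proportion with margin E = 0.04 at 95% confidence, z = 1.960.
n = p̂(1−p̂)(z/E)² = 0.726 × 0.274 × (1.960/0.04)² = 477.62 — call this n₀.
Finite-population correction with N = 1,656: n = n₀ / (1 + (n₀−1)/N) = 477.62 / 1.288 = 370.82
Round up: n = 371.

371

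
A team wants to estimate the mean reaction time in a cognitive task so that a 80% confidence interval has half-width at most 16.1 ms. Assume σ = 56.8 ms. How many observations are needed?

21

For a mean, the margin of error is E = z·σ/√n, so n = (zσ/E)².
At 80% confidence, z = 1.282.
n = (1.282 × 56.8 / 16.1)² = 20.46
Round up: n = 21.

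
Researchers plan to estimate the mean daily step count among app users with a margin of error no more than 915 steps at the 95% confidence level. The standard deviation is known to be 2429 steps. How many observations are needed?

For a mean, the margin of error is E = z·σ/√n, so n = (zσ/E)².
At 95% confidence, z = 1.960.
n = (1.960 × 2429 / 915)² = 27.07
Round up: n = 28.

28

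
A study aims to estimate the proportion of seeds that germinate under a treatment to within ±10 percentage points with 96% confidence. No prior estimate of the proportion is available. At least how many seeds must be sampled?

106

For a proportion with margin E = 0.1 at 96% confidence, z = 2.054.
With no prior estimate, use p = 0.5, which maximizes p(1−p) at 0.25.
n = 0.25 × (z/E)² = 0.25 × (2.054/0.1)² = 105.47
Round up: n = 106.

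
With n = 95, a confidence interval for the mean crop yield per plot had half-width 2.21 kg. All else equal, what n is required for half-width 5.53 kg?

16

Margin of error scales as 1/√n, so n₂ = n₁·(E₁/E₂)².
n₂ = 95 × (2.21/5.53)² = 95 × 0.1597 = 15.17
Round up: n₂ = 16.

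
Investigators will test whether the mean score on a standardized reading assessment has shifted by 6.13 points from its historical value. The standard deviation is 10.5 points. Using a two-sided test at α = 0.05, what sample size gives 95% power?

For a one-sample z-test, n = ((z_{α/2} + z_β)·σ/δ)².
z_{α/2} = 1.960 (two-sided α = 0.05); z_β = 1.645 (power 95% → β = 0.05).
n = (3.605 × 10.5 / 6.13)² = 38.13
Round up: n = 39.

39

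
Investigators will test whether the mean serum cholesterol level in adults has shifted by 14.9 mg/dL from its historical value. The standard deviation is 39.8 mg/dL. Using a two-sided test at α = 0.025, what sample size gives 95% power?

For a one-sample z-test, n = ((z_{α/2} + z_β)·σ/δ)².
z_{α/2} = 2.241 (two-sided α = 0.025); z_β = 1.645 (power 95% → β = 0.05).
n = (3.886 × 39.8 / 14.9)² = 107.75
Round up: n = 108.

108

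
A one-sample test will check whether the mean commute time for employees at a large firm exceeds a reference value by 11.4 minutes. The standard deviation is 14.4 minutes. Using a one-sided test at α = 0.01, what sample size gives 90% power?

n = 21

For a one-sample z-test, n = ((z_α + z_β)·σ/δ)².
z_α = 2.326 (one-sided α = 0.01); z_β = 1.282 (power 90% → β = 0.1).
n = (3.608 × 14.4 / 11.4)² = 20.77
Round up: n = 21.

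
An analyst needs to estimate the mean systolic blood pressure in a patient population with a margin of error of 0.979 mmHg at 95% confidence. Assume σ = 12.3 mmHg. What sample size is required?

For a mean, the margin of error is E = z·σ/√n, so n = (zσ/E)².
At 95% confidence, z = 1.960.
n = (1.960 × 12.3 / 0.979)² = 606.40
Round up: n = 607.

607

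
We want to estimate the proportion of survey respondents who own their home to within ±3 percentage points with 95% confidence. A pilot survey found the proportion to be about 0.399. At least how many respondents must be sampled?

For a proportion with margin E = 0.03 at 95% confidence, z = 1.960.
n = p̂(1−p̂)(z/E)² = 0.399 × 0.601 × (1.960/0.03)² = 1023.57
Round up: n = 1024.

1024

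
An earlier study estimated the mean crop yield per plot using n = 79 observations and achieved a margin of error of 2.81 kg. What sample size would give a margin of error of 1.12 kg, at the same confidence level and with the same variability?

498

Margin of error scales as 1/√n, so n₂ = n₁·(E₁/E₂)².
n₂ = 79 × (2.81/1.12)² = 79 × 6.295 = 497.31
Round up: n₂ = 498.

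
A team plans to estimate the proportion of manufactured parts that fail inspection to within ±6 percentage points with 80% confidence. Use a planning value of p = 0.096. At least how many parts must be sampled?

For a proportion with margin E = 0.06 at 80% confidence, z = 1.282.
n = p̂(1−p̂)(z/E)² = 0.096 × 0.904 × (1.282/0.06)² = 39.62
Round up: n = 40.

40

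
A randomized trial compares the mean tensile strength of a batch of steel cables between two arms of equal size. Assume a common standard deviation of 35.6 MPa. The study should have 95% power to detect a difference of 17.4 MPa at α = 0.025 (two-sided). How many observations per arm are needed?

For two equal groups, n per group = 2·((z_{α/2} + z_β)·σ/δ)².
z_{α/2} = 2.241; z_β = 1.645 (power 95%).
n = 2 × (3.886 × 35.6 / 17.4)² = 2 × 63.21 = 126.42
Round up: n = 127 per group.

127 per group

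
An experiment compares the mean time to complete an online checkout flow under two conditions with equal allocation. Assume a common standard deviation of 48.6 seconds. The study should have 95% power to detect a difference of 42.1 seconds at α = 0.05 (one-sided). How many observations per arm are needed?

29 per group

For two equal groups, n per group = 2·((z_α + z_β)·σ/δ)².
z_α = 1.645; z_β = 1.645 (power 95%).
n = 2 × (3.290 × 48.6 / 42.1)² = 2 × 14.42 = 28.84
Round up: n = 29 per group.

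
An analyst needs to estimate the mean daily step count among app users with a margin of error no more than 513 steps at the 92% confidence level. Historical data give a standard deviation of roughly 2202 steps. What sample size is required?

For a mean, the margin of error is E = z·σ/√n, so n = (zσ/E)².
At 92% confidence, z = 1.751.
n = (1.751 × 2202 / 513)² = 56.49
Round up: n = 57.

57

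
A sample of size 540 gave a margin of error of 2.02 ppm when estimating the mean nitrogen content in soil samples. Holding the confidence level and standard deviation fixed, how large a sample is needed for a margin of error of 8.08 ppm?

Margin of error scales as 1/√n, so n₂ = n₁·(E₁/E₂)².
n₂ = 540 × (2.02/8.08)² = 540 × 0.0625 = 33.75
Round up: n₂ = 34.

34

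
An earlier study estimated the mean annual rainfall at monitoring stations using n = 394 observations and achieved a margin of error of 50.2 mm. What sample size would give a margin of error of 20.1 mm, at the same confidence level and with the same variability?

Margin of error scales as 1/√n, so n₂ = n₁·(E₁/E₂)².
n₂ = 394 × (50.2/20.1)² = 394 × 6.238 = 2457.77
Round up: n₂ = 2458.

2458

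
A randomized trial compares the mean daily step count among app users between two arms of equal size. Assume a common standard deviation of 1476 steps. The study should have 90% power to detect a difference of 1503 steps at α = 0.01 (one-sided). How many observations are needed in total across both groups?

For two equal groups, n per group = 2·((z_α + z_β)·σ/δ)².
z_α = 2.326; z_β = 1.282 (power 90%).
n = 2 × (3.608 × 1476 / 1503)² = 2 × 12.55 = 25.10
Round up: n = 26 per group.
Total across both groups: 2 × 26 = 52.

52 total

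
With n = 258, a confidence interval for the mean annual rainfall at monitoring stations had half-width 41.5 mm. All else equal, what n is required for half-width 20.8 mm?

n = 1028

Margin of error scales as 1/√n, so n₂ = n₁·(E₁/E₂)².
n₂ = 258 × (41.5/20.8)² = 258 × 3.981 = 1027.10
Round up: n₂ = 1028.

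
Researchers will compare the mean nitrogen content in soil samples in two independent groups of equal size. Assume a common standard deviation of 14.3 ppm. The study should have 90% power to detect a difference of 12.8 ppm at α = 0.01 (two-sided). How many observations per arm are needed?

For two equal groups, n per group = 2·((z_{α/2} + z_β)·σ/δ)².
z_{α/2} = 2.576; z_β = 1.282 (power 90%).
n = 2 × (3.858 × 14.3 / 12.8)² = 2 × 18.58 = 37.16
Round up: n = 38 per group.

38 per group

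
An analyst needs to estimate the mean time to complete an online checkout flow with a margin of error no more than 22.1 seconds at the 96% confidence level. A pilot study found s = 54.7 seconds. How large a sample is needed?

For a mean, the margin of error is E = z·σ/√n, so n = (zσ/E)².
At 96% confidence, z = 2.054.
n = (2.054 × 54.7 / 22.1)² = 25.85
Round up: n = 26.

n = 26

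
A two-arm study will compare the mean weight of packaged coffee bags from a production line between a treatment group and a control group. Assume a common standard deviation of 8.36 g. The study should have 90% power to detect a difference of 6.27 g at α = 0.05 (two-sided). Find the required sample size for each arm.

38 per group

For two equal groups, n per group = 2·((z_{α/2} + z_β)·σ/δ)².
z_{α/2} = 1.960; z_β = 1.282 (power 90%).
n = 2 × (3.242 × 8.36 / 6.27)² = 2 × 18.69 = 37.38
Round up: n = 38 per group.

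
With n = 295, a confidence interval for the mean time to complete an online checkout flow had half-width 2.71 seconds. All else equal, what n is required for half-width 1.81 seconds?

Margin of error scales as 1/√n, so n₂ = n₁·(E₁/E₂)².
n₂ = 295 × (2.71/1.81)² = 295 × 2.242 = 661.39
Round up: n₂ = 662.

662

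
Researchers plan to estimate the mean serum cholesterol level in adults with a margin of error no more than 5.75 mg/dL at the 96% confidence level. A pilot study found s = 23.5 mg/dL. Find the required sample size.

For a mean, the margin of error is E = z·σ/√n, so n = (zσ/E)².
At 96% confidence, z = 2.054.
n = (2.054 × 23.5 / 5.75)² = 70.47
Round up: n = 71.

71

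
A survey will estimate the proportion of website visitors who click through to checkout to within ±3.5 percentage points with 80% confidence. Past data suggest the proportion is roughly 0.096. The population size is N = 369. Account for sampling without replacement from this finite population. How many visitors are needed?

For a proportion with margin E = 0.035 at 80% confidence, z = 1.282.
n = p̂(1−p̂)(z/E)² = 0.096 × 0.904 × (1.282/0.035)² = 116.43 — call this n₀.
Finite-population correction with N = 369: n = n₀ / (1 + (n₀−1)/N) = 116.43 / 1.313 = 88.67
Round up: n = 89.

89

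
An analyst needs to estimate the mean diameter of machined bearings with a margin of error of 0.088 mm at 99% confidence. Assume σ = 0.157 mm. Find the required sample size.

For a mean, the margin of error is E = z·σ/√n, so n = (zσ/E)².
At 99% confidence, z = 2.576.
n = (2.576 × 0.157 / 0.088)² = 21.12
Round up: n = 22.

n = 22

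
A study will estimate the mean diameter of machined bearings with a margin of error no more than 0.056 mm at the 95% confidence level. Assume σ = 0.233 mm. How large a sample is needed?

67

For a mean, the margin of error is E = z·σ/√n, so n = (zσ/E)².
At 95% confidence, z = 1.960.
n = (1.960 × 0.233 / 0.056)² = 66.50
Round up: n = 67.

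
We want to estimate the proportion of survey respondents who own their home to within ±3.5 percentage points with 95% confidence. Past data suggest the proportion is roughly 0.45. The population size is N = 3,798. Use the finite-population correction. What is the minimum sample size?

For a proportion with margin E = 0.035 at 95% confidence, z = 1.960.
n = p̂(1−p̂)(z/E)² = 0.45 × 0.55 × (1.960/0.035)² = 776.16 — call this n₀.
Finite-population correction with N = 3,798: n = n₀ / (1 + (n₀−1)/N) = 776.16 / 1.204 = 644.65
Round up: n = 645.

645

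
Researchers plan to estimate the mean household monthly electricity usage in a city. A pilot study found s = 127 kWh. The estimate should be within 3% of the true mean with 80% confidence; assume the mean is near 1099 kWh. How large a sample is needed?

25

For a mean, the margin of error is E = z·σ/√n, so n = (zσ/E)².
At 80% confidence, z = 1.282.
E = 3% of 1099 = 32.97 kWh.
n = (1.282 × 127 / 32.97)² = 24.39
Round up: n = 25.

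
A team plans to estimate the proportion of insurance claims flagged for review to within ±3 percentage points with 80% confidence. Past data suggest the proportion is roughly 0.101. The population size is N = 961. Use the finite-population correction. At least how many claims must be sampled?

For a proportion with margin E = 0.03 at 80% confidence, z = 1.282.
n = p̂(1−p̂)(z/E)² = 0.101 × 0.899 × (1.282/0.03)² = 165.81 — call this n₀.
Finite-population correction with N = 961: n = n₀ / (1 + (n₀−1)/N) = 165.81 / 1.171 = 141.60
Round up: n = 142.

142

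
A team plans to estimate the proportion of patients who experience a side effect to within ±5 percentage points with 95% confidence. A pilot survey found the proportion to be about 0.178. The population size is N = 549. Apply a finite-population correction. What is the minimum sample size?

160

For a proportion with margin E = 0.05 at 95% confidence, z = 1.960.
n = p̂(1−p̂)(z/E)² = 0.178 × 0.822 × (1.960/0.05)² = 224.84 — call this n₀.
Finite-population correction with N = 549: n = n₀ / (1 + (n₀−1)/N) = 224.84 / 1.408 = 159.69
Round up: n = 160.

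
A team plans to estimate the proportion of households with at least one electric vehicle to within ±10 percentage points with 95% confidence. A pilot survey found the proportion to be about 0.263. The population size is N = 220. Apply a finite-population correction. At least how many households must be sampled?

For a proportion with margin E = 0.1 at 95% confidence, z = 1.960.
n = p̂(1−p̂)(z/E)² = 0.263 × 0.737 × (1.960/0.1)² = 74.46 — call this n₀.
Finite-population correction with N = 220: n = n₀ / (1 + (n₀−1)/N) = 74.46 / 1.334 = 55.82
Round up: n = 56.

56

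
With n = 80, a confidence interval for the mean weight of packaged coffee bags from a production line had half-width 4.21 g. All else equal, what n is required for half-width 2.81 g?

Margin of error scales as 1/√n, so n₂ = n₁·(E₁/E₂)².
n₂ = 80 × (4.21/2.81)² = 80 × 2.245 = 179.60
Round up: n₂ = 180.

180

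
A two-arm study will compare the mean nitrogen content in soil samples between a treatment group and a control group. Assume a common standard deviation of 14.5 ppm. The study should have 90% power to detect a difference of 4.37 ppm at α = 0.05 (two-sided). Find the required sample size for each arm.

For two equal groups, n per group = 2·((z_{α/2} + z_β)·σ/δ)².
z_{α/2} = 1.960; z_β = 1.282 (power 90%).
n = 2 × (3.242 × 14.5 / 4.37)² = 2 × 115.72 = 231.44
Round up: n = 232 per group.

232 per group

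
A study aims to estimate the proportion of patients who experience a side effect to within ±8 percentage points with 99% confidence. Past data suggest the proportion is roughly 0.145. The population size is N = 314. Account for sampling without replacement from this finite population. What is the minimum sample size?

For a proportion with margin E = 0.08 at 99% confidence, z = 2.576.
n = p̂(1−p̂)(z/E)² = 0.145 × 0.855 × (2.576/0.08)² = 128.54 — call this n₀.
Finite-population correction with N = 314: n = n₀ / (1 + (n₀−1)/N) = 128.54 / 1.406 = 91.42
Round up: n = 92.

92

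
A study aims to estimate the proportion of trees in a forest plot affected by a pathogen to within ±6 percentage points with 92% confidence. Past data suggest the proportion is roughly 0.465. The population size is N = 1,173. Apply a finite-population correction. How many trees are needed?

180

For a proportion with margin E = 0.06 at 92% confidence, z = 1.751.
n = p̂(1−p̂)(z/E)² = 0.465 × 0.535 × (1.751/0.06)² = 211.87 — call this n₀.
Finite-population correction with N = 1,173: n = n₀ / (1 + (n₀−1)/N) = 211.87 / 1.18 = 179.55
Round up: n = 180.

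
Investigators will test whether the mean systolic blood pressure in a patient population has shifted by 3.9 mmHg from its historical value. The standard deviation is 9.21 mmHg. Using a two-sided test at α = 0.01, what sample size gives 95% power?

For a one-sample z-test, n = ((z_{α/2} + z_β)·σ/δ)².
z_{α/2} = 2.576 (two-sided α = 0.01); z_β = 1.645 (power 95% → β = 0.05).
n = (4.221 × 9.21 / 3.9)² = 99.36
Round up: n = 100.

100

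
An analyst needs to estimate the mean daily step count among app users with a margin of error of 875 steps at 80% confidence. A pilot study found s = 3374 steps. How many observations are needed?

For a mean, the margin of error is E = z·σ/√n, so n = (zσ/E)².
At 80% confidence, z = 1.282.
n = (1.282 × 3374 / 875)² = 24.44
Round up: n = 25.

n = 25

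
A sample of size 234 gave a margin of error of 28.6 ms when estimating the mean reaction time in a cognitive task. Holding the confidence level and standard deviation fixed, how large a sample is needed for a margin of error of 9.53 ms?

2108

Margin of error scales as 1/√n, so n₂ = n₁·(E₁/E₂)².
n₂ = 234 × (28.6/9.53)² = 234 × 9.006 = 2107.40
Round up: n₂ = 2108.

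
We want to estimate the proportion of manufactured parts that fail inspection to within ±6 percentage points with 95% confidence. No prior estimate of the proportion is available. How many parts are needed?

267

For a proportion with margin E = 0.06 at 95% confidence, z = 1.960.
With no prior estimate, use p = 0.5, which maximizes p(1−p) at 0.25.
n = 0.25 × (z/E)² = 0.25 × (1.960/0.06)² = 266.78
Round up: n = 267.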